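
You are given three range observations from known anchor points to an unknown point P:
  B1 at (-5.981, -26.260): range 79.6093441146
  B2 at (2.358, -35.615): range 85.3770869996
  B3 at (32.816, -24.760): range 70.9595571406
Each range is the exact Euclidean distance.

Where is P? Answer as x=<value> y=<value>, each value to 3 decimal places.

x=27.438 y=45.995

eq1: (x + 5.981)² + (y + 26.260)² = 79.6093441146²
eq2: (x − 2.358)² + (y + 35.615)² = 85.3770869996²
eq3: (x − 32.816)² + (y + 24.760)² = 70.9595571406²
eq2−eq3, eq2−eq1 (x²,y² cancel):
  60.916·x + 21.710·y = 2669.947302
  -16.678·x + 18.710·y = 402.970886
det = 60.916·18.710 − 21.710·-16.678 = 1501.817740
x = (2669.947302·18.710 − 21.710·402.970886) / 1501.817740 = 27.437561
y = (60.916·402.970886 − 2669.947302·-16.678) / 1501.817740 = 45.995432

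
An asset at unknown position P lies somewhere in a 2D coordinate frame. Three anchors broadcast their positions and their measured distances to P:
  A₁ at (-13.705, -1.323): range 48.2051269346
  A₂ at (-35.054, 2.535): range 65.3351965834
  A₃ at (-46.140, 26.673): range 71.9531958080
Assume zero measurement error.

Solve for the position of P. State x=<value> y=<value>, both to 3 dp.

eq1: (x + 13.705)² + (y + 1.323)² = 48.2051269346²
eq2: (x + 35.054)² + (y − 2.535)² = 65.3351965834²
eq3: (x + 46.140)² + (y − 26.673)² = 71.9531958080²
eq2−eq1, eq2−eq3 (x²,y² cancel):
  42.698·x − 7.716·y = 899.321863
  -22.172·x + 48.276·y = 696.564914
det = 42.698·48.276 − -7.716·-22.172 = 1890.209496
x = (899.321863·48.276 − -7.716·696.564914) / 1890.209496 = 25.812143
y = (42.698·696.564914 − 899.321863·-22.172) / 1890.209496 = 26.283697

x=25.812 y=26.284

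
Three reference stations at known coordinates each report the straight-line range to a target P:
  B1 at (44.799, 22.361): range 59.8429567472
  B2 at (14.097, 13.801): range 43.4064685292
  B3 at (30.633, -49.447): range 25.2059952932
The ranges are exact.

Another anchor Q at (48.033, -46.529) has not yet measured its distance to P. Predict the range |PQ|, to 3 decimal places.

37.030

eq1: (x − 44.799)² + (y − 22.361)² = 59.8429567472²
eq2: (x − 14.097)² + (y − 13.801)² = 43.4064685292²
eq3: (x − 30.633)² + (y + 49.447)² = 25.2059952932²
eq1−eq2, eq1−eq3 (x²,y² cancel):
  -61.404·x − 17.120·y = -420.713750
  -28.332·x − 143.616·y = 3822.259050
det = -61.404·-143.616 − -17.120·-28.332 = 8333.553024
x = (-420.713750·-143.616 − -17.120·3822.259050) / 8333.553024 = 15.102598
y = (-61.404·3822.259050 − -420.713750·-28.332) / 8333.553024 = -29.593819
|P − Q| = √((15.102598 − 48.033)² + (-29.593819 − -46.529)²) = 37.029876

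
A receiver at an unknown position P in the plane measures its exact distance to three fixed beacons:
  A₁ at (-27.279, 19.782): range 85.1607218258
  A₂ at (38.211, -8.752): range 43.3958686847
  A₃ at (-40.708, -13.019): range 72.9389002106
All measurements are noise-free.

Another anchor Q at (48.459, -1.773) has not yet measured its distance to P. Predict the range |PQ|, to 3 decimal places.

54.056

eq1: (x + 27.279)² + (y − 19.782)² = 85.1607218258²
eq2: (x − 38.211)² + (y + 8.752)² = 43.3958686847²
eq3: (x + 40.708)² + (y + 13.019)² = 72.9389002106²
eq3−eq2, eq3−eq1 (x²,y² cancel):
  157.838·x + 8.534·y = 3146.924145
  26.858·x + 65.602·y = -2623.429638
det = 157.838·65.602 − 8.534·26.858 = 10125.282304
x = (3146.924145·65.602 − 8.534·-2623.429638) / 10125.282304 = 22.600147
y = (157.838·-2623.429638 − 3146.924145·26.858) / 10125.282304 = -49.242773
|P − Q| = √((22.600147 − 48.459)² + (-49.242773 − -1.773)²) = 54.056078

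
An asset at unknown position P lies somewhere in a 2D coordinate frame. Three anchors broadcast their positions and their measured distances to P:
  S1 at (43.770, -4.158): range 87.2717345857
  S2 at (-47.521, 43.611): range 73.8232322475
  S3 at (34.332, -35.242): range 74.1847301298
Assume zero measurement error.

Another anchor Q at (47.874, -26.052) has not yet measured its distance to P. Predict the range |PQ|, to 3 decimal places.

eq1: (x − 43.770)² + (y + 4.158)² = 87.2717345857²
eq2: (x + 47.521)² + (y − 43.611)² = 73.8232322475²
eq3: (x − 34.332)² + (y + 35.242)² = 74.1847301298²
eq3−eq2, eq3−eq1 (x²,y² cancel):
  -163.706·x + 157.706·y = 1792.984539
  18.876·x + 62.168·y = -2600.564397
det = -163.706·62.168 − 157.706·18.876 = -13154.133064
x = (1792.984539·62.168 − 157.706·-2600.564397) / -13154.133064 = -39.652242
y = (-163.706·-2600.564397 − 1792.984539·18.876) / -13154.133064 = -29.791672
|P − Q| = √((-39.652242 − 47.874)² + (-29.791672 − -26.052)²) = 87.606097

87.606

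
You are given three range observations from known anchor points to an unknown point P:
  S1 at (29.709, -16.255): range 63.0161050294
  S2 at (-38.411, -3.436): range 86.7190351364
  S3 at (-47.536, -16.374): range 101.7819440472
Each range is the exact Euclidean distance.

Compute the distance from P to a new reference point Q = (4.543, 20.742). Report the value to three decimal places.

eq1: (x − 29.709)² + (y + 16.255)² = 63.0161050294²
eq2: (x + 38.411)² + (y + 3.436)² = 86.7190351364²
eq3: (x + 47.536)² + (y + 16.374)² = 101.7819440472²
eq3−eq1, eq3−eq2 (x²,y² cancel):
  154.490·x + 0.238·y = 5007.605175
  18.250·x + 25.876·y = 1798.804924
det = 154.490·25.876 − 0.238·18.250 = 3993.239740
x = (5007.605175·25.876 − 0.238·1798.804924) / 3993.239740 = 32.341829
y = (154.490·1798.804924 − 5007.605175·18.250) / 3993.239740 = 46.706081
|P − Q| = √((32.341829 − 4.543)² + (46.706081 − 20.742)²) = 38.038249

38.038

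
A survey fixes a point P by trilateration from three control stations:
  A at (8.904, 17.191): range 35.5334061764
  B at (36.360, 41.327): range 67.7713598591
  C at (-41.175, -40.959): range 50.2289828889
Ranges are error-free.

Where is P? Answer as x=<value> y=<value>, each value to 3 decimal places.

x=3.460 y=-17.923

eq1: (x − 8.904)² + (y − 17.191)² = 35.5334061764²
eq2: (x − 36.360)² + (y − 41.327)² = 67.7713598591²
eq3: (x + 41.175)² + (y + 40.959)² = 50.2289828889²
eq1−eq3, eq1−eq2 (x²,y² cancel):
  -100.158·x − 116.300·y = 1737.880841
  54.912·x + 48.272·y = -675.175431
det = -100.158·48.272 − -116.300·54.912 = 1551.438624
x = (1737.880841·48.272 − -116.300·-675.175431) / 1551.438624 = 3.460067
y = (-100.158·-675.175431 − 1737.880841·54.912) / 1551.438624 = -17.922908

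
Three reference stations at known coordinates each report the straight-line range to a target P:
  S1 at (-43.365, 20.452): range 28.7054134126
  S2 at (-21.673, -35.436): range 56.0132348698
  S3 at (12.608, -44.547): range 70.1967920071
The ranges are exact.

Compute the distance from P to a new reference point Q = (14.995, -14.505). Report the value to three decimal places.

45.602

eq1: (x + 43.365)² + (y − 20.452)² = 28.7054134126²
eq2: (x + 21.673)² + (y + 35.436)² = 56.0132348698²
eq3: (x − 12.608)² + (y + 44.547)² = 70.1967920071²
eq2−eq3, eq2−eq1 (x²,y² cancel):
  68.562·x − 18.222·y = -1372.139280
  -43.384·x + 111.776·y = 2886.860225
det = 68.562·111.776 − -18.222·-43.384 = 6873.042864
x = (-1372.139280·111.776 − -18.222·2886.860225) / 6873.042864 = -14.661319
y = (68.562·2886.860225 − -1372.139280·-43.384) / 6873.042864 = 20.136644
|P − Q| = √((-14.661319 − 14.995)² + (20.136644 − -14.505)²) = 45.601982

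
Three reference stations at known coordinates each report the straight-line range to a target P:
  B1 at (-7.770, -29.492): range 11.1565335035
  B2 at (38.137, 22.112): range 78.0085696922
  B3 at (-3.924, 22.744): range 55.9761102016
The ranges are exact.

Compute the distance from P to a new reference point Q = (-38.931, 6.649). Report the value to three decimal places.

eq1: (x + 7.770)² + (y + 29.492)² = 11.1565335035²
eq2: (x − 38.137)² + (y − 22.112)² = 78.0085696922²
eq3: (x + 3.924)² + (y − 22.744)² = 55.9761102016²
eq1−eq2, eq1−eq3 (x²,y² cancel):
  91.814·x + 103.208·y = -4947.648357
  7.692·x + 104.472·y = -3406.320325
det = 91.814·104.472 − 103.208·7.692 = 8798.116272
x = (-4947.648357·104.472 − 103.208·-3406.320325) / 8798.116272 = -18.791660
y = (91.814·-3406.320325 − -4947.648357·7.692) / 8798.116272 = -31.221522
|P − Q| = √((-18.791660 − -38.931)² + (-31.221522 − 6.649)²) = 42.892534

42.893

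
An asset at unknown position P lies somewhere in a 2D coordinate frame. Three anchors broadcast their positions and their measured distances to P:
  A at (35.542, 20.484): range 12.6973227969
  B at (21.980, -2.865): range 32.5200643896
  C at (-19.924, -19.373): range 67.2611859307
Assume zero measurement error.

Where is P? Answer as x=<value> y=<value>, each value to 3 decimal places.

x=26.449 y=29.346

eq1: (x − 35.542)² + (y − 20.484)² = 12.6973227969²
eq2: (x − 21.980)² + (y + 2.865)² = 32.5200643896²
eq3: (x + 19.924)² + (y + 19.373)² = 67.2611859307²
eq1−eq3, eq1−eq2 (x²,y² cancel):
  -110.932·x − 79.714·y = -5273.394242
  -27.124·x − 46.698·y = -2087.831977
det = -110.932·-46.698 − -79.714·-27.124 = 3018.140000
x = (-5273.394242·-46.698 − -79.714·-2087.831977) / 3018.140000 = 26.449246
y = (-110.932·-2087.831977 − -5273.394242·-27.124) / 3018.140000 = 29.346495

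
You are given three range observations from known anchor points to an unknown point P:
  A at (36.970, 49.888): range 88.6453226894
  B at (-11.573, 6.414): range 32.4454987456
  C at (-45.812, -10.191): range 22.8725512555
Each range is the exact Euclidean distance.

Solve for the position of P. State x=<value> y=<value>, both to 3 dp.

eq1: (x − 36.970)² + (y − 49.888)² = 88.6453226894²
eq2: (x + 11.573)² + (y − 6.414)² = 32.4454987456²
eq3: (x + 45.812)² + (y + 10.191)² = 22.8725512555²
eq2−eq3, eq2−eq1 (x²,y² cancel):
  -68.478·x − 33.210·y = 2557.078888
  97.086·x + 86.948·y = -3124.763127
det = -68.478·86.948 − -33.210·97.086 = -2729.799084
x = (2557.078888·86.948 − -33.210·-3124.763127) / -2729.799084 = -43.431589
y = (-68.478·-3124.763127 − 2557.078888·97.086) / -2729.799084 = 12.557346

x=-43.432 y=12.557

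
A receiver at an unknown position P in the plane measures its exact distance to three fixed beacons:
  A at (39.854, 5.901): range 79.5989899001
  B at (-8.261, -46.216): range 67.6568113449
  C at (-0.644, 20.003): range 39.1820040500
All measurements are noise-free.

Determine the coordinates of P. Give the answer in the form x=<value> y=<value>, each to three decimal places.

eq1: (x − 39.854)² + (y − 5.901)² = 79.5989899001²
eq2: (x + 8.261)² + (y + 46.216)² = 67.6568113449²
eq3: (x + 0.644)² + (y − 20.003)² = 39.1820040500²
eq1−eq3, eq1−eq2 (x²,y² cancel):
  -80.996·x + 28.204·y = 3578.141380
  -96.230·x − 104.234·y = 2339.554732
det = -80.996·-104.234 − 28.204·-96.230 = 11156.607984
x = (3578.141380·-104.234 − 28.204·2339.554732) / 11156.607984 = -39.344287
y = (-80.996·2339.554732 − 3578.141380·-96.230) / 11156.607984 = 13.877871

x=-39.344 y=13.878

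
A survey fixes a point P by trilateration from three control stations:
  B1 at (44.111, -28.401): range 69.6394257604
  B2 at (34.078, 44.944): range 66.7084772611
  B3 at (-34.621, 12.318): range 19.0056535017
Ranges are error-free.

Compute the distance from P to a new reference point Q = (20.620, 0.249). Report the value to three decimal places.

eq1: (x − 44.111)² + (y + 28.401)² = 69.6394257604²
eq2: (x − 34.078)² + (y − 44.944)² = 66.7084772611²
eq3: (x + 34.621)² + (y − 12.318)² = 19.0056535017²
eq2−eq3, eq2−eq1 (x²,y² cancel):
  -137.398·x − 65.252·y = 2257.879618
  20.066·x − 146.690·y = -828.504780
det = -137.398·-146.690 − -65.252·20.066 = 21464.259252
x = (2257.879618·-146.690 − -65.252·-828.504780) / 21464.259252 = -17.949371
y = (-137.398·-828.504780 − 2257.879618·20.066) / 21464.259252 = 3.192670
|P − Q| = √((-17.949371 − 20.620)² + (3.192670 − 0.249)²) = 38.681541

38.682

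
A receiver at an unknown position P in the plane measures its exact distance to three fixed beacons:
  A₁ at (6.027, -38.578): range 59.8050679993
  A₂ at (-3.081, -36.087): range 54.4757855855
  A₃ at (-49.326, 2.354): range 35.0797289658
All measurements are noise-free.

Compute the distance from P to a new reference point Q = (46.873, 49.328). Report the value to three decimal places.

72.014

eq1: (x − 6.027)² + (y + 38.578)² = 59.8050679993²
eq2: (x + 3.081)² + (y + 36.087)² = 54.4757855855²
eq3: (x + 49.326)² + (y − 2.354)² = 35.0797289658²
eq2−eq3, eq2−eq1 (x²,y² cancel):
  -92.490·x + 76.882·y = 2863.855293
  18.216·x − 4.982·y = -396.212260
det = -92.490·-4.982 − 76.882·18.216 = -939.697332
x = (2863.855293·-4.982 − 76.882·-396.212260) / -939.697332 = -17.233064
y = (-92.490·-396.212260 − 2863.855293·18.216) / -939.697332 = 16.518421
|P − Q| = √((-17.233064 − 46.873)² + (16.518421 − 49.328)²) = 72.014275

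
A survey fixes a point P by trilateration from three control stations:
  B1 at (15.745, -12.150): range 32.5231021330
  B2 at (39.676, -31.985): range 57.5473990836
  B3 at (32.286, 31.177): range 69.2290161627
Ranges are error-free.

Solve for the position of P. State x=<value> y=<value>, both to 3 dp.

x=-16.204 y=-18.233

eq1: (x − 15.745)² + (y + 12.150)² = 32.5231021330²
eq2: (x − 39.676)² + (y + 31.985)² = 57.5473990836²
eq3: (x − 32.286)² + (y − 31.177)² = 69.2290161627²
eq3−eq2, eq3−eq1 (x²,y² cancel):
  14.780·x − 126.324·y = 2063.787614
  -33.082·x − 86.654·y = 2116.040907
det = 14.780·-86.654 − -126.324·-33.082 = -5459.796688
x = (2063.787614·-86.654 − -126.324·2116.040907) / -5459.796688 = -16.204138
y = (14.780·2116.040907 − 2063.787614·-33.082) / -5459.796688 = -18.233153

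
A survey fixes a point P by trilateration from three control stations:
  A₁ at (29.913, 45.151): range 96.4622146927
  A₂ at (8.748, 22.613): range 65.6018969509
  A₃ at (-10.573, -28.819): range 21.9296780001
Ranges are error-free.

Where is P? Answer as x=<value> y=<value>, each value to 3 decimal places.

x=-32.499 y=-28.400

eq1: (x − 29.913)² + (y − 45.151)² = 96.4622146927²
eq2: (x − 8.748)² + (y − 22.613)² = 65.6018969509²
eq3: (x + 10.573)² + (y + 28.819)² = 21.9296780001²
eq2−eq1, eq2−eq3 (x²,y² cancel):
  42.330·x + 45.076·y = -2655.824883
  -38.642·x − 102.864·y = 4177.145923
det = 42.330·-102.864 − 45.076·-38.642 = -2612.406328
x = (-2655.824883·-102.864 − 45.076·4177.145923) / -2612.406328 = -32.498674
y = (42.330·4177.145923 − -2655.824883·-38.642) / -2612.406328 = -28.399947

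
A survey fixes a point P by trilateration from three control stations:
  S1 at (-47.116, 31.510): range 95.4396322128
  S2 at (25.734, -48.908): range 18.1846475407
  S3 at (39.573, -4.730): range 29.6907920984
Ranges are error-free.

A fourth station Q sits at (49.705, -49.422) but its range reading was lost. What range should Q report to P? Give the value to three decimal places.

eq1: (x + 47.116)² + (y − 31.510)² = 95.4396322128²
eq2: (x − 25.734)² + (y + 48.908)² = 18.1846475407²
eq3: (x − 39.573)² + (y + 4.730)² = 29.6907920984²
eq1−eq2, eq1−eq3 (x²,y² cancel):
  145.700·x − 160.836·y = 8619.475655
  173.378·x − 72.480·y = 6602.777934
det = 145.700·-72.480 − -160.836·173.378 = 17325.088008
x = (8619.475655·-72.480 − -160.836·6602.777934) / 17325.088008 = 25.236512
y = (145.700·6602.777934 − 8619.475655·173.378) / 17325.088008 = -30.730159
|P − Q| = √((25.236512 − 49.705)² + (-30.730159 − -49.422)²) = 30.791100

30.791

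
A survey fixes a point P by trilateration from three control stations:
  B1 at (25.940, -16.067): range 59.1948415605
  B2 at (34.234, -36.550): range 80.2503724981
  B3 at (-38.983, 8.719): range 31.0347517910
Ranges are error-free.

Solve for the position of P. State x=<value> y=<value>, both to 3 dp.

x=-14.218 y=27.423

eq1: (x − 25.940)² + (y + 16.067)² = 59.1948415605²
eq2: (x − 34.234)² + (y + 36.550)² = 80.2503724981²
eq3: (x + 38.983)² + (y − 8.719)² = 31.0347517910²
eq3−eq1, eq3−eq2 (x²,y² cancel):
  129.846·x − 49.572·y = -3205.536610
  146.434·x − 90.538·y = -4564.792461
det = 129.846·-90.538 − -49.572·146.434 = -4496.970900
x = (-3205.536610·-90.538 − -49.572·-4564.792461) / -4496.970900 = -14.217789
y = (129.846·-4564.792461 − -3205.536610·146.434) / -4496.970900 = 27.423014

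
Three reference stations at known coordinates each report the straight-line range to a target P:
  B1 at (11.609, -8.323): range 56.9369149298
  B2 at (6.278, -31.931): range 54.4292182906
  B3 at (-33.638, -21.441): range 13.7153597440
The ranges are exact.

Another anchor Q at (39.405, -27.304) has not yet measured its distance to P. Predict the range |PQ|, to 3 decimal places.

85.530

eq1: (x − 11.609)² + (y + 8.323)² = 56.9369149298²
eq2: (x − 6.278)² + (y + 31.931)² = 54.4292182906²
eq3: (x + 33.638)² + (y + 21.441)² = 13.7153597440²
eq1−eq2, eq1−eq3 (x²,y² cancel):
  -10.662·x − 47.216·y = 1134.233313
  -90.494·x − 26.236·y = 4440.891504
det = -10.662·-26.236 − -47.216·-90.494 = -3993.036472
x = (1134.233313·-26.236 − -47.216·4440.891504) / -3993.036472 = -45.059290
y = (-10.662·4440.891504 − 1134.233313·-90.494) / -3993.036472 = -13.847237
|P − Q| = √((-45.059290 − 39.405)² + (-13.847237 − -27.304)²) = 85.529531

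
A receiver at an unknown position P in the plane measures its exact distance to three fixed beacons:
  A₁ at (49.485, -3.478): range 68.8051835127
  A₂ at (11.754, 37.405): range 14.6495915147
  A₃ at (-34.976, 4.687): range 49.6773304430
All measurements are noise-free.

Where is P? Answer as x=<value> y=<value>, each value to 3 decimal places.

eq1: (x − 49.485)² + (y + 3.478)² = 68.8051835127²
eq2: (x − 11.754)² + (y − 37.405)² = 14.6495915147²
eq3: (x + 34.976)² + (y − 4.687)² = 49.6773304430²
eq2−eq3, eq2−eq1 (x²,y² cancel):
  -93.460·x − 65.436·y = -2545.228624
  75.462·x − 81.766·y = -3595.971579
det = -93.460·-81.766 − -65.436·75.462 = 12579.781792
x = (-2545.228624·-81.766 − -65.436·-3595.971579) / 12579.781792 = -2.161630
y = (-93.460·-3595.971579 − -2545.228624·75.462) / 12579.781792 = 41.983840

x=-2.162 y=41.984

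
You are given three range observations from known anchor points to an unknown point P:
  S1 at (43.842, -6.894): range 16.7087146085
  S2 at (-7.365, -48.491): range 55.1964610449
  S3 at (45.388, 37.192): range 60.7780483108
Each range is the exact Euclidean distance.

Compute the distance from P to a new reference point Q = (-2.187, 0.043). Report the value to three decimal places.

49.919

eq1: (x − 43.842)² + (y + 6.894)² = 16.7087146085²
eq2: (x + 7.365)² + (y + 48.491)² = 55.1964610449²
eq3: (x − 45.388)² + (y − 37.192)² = 60.7780483108²
eq3−eq1, eq3−eq2 (x²,y² cancel):
  -3.092·x − 88.172·y = 1941.122805
  -105.506·x − 171.366·y = -390.373257
det = -3.092·-171.366 − -88.172·-105.506 = -8772.811360
x = (1941.122805·-171.366 − -88.172·-390.373257) / -8772.811360 = 41.840914
y = (-3.092·-390.373257 − 1941.122805·-105.506) / -8772.811360 = -23.482454
|P − Q| = √((41.840914 − -2.187)² + (-23.482454 − 0.043)²) = 49.918976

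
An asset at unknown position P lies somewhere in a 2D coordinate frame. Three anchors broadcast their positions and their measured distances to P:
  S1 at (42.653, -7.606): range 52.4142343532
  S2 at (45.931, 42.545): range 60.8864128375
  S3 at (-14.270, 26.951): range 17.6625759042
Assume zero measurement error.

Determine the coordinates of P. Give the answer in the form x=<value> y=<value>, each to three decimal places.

eq1: (x − 42.653)² + (y + 7.606)² = 52.4142343532²
eq2: (x − 45.931)² + (y − 42.545)² = 60.8864128375²
eq3: (x + 14.270)² + (y − 26.951)² = 17.6625759042²
eq1−eq2, eq1−eq3 (x²,y² cancel):
  6.556·x + 100.302·y = 1082.700836
  -113.846·x + 69.114·y = 1488.145031
det = 6.556·69.114 − 100.302·-113.846 = 11872.092876
x = (1082.700836·69.114 − 100.302·1488.145031) / 11872.092876 = -6.269673
y = (6.556·1488.145031 − 1082.700836·-113.846) / 11872.092876 = 11.204211

x=-6.270 y=11.204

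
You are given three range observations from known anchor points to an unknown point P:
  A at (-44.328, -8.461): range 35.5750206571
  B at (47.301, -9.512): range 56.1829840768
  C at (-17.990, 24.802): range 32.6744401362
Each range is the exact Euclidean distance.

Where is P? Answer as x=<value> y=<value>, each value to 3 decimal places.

eq1: (x + 44.328)² + (y + 8.461)² = 35.5750206571²
eq2: (x − 47.301)² + (y + 9.512)² = 56.1829840768²
eq3: (x + 17.990)² + (y − 24.802)² = 32.6744401362²
eq1−eq2, eq1−eq3 (x²,y² cancel):
  183.258·x − 2.102·y = -1599.642965
  52.676·x + 66.526·y = -899.817744
det = 183.258·66.526 − -2.102·52.676 = 12302.146660
x = (-1599.642965·66.526 − -2.102·-899.817744) / 12302.146660 = -8.804095
y = (183.258·-899.817744 − -1599.642965·52.676) / 12302.146660 = -6.554629

x=-8.804 y=-6.555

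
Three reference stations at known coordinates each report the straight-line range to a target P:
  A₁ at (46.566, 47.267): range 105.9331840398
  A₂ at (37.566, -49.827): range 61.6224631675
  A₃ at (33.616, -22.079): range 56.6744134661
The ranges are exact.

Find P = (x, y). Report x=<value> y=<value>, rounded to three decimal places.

eq1: (x − 46.566)² + (y − 47.267)² = 105.9331840398²
eq2: (x − 37.566)² + (y + 49.827)² = 61.6224631675²
eq3: (x − 33.616)² + (y + 22.079)² = 56.6744134661²
eq3−eq1, eq3−eq2 (x²,y² cancel):
  25.900·x + 138.692·y = -5224.806391
  7.900·x − 55.496·y = 1691.077763
det = 25.900·-55.496 − 138.692·7.900 = -2533.013200
x = (-5224.806391·-55.496 − 138.692·1691.077763) / -2533.013200 = -21.877856
y = (25.900·1691.077763 − -5224.806391·7.900) / -2533.013200 = -33.586436

x=-21.878 y=-33.586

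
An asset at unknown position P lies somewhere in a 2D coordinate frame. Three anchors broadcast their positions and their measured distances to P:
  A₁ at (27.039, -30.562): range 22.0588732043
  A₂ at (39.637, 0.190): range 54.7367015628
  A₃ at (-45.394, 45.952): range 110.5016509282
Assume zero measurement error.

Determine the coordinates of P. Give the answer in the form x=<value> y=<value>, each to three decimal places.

x=13.197 y=-47.737

eq1: (x − 27.039)² + (y + 30.562)² = 22.0588732043²
eq2: (x − 39.637)² + (y − 0.190)² = 54.7367015628²
eq3: (x + 45.394)² + (y − 45.952)² = 110.5016509282²
eq3−eq1, eq3−eq2 (x²,y² cancel):
  144.866·x − 153.028·y = 9216.962796
  170.062·x − 91.524·y = 6613.434689
det = 144.866·-91.524 − -153.028·170.062 = 12765.531952
x = (9216.962796·-91.524 − -153.028·6613.434689) / 12765.531952 = 13.197051
y = (144.866·6613.434689 − 9216.962796·170.062) / 12765.531952 = -47.737399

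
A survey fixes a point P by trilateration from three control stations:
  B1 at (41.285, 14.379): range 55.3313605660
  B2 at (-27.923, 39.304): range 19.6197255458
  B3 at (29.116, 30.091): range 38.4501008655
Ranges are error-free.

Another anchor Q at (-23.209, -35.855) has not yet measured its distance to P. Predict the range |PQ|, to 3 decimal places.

76.244

eq1: (x − 41.285)² + (y − 14.379)² = 55.3313605660²
eq2: (x + 27.923)² + (y − 39.304)² = 19.6197255458²
eq3: (x − 29.116)² + (y − 30.091)² = 38.4501008655²
eq2−eq3, eq2−eq1 (x²,y² cancel):
  114.078·x − 18.426·y = -1664.765234
  138.416·x − 49.850·y = -3089.917311
det = 114.078·-49.850 − -18.426·138.416 = -3136.335084
x = (-1664.765234·-49.850 − -18.426·-3089.917311) / -3136.335084 = -8.307062
y = (114.078·-3089.917311 − -1664.765234·138.416) / -3136.335084 = 38.918495
|P − Q| = √((-8.307062 − -23.209)² + (38.918495 − -35.855)²) = 76.243973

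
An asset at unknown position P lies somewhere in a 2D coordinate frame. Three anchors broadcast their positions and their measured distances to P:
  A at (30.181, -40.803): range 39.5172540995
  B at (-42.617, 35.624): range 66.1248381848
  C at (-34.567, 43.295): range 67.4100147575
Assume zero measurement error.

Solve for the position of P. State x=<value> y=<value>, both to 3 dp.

x=1.414 y=-13.709

eq1: (x − 30.181)² + (y + 40.803)² = 39.5172540995²
eq2: (x + 42.617)² + (y − 35.624)² = 66.1248381848²
eq3: (x + 34.567)² + (y − 43.295)² = 67.4100147575²
eq1−eq3, eq1−eq2 (x²,y² cancel):
  -129.496·x + 168.196·y = -2488.939774
  -145.596·x + 152.854·y = -2301.380358
det = -129.496·152.854 − 168.196·-145.596 = 4694.683232
x = (-2488.939774·152.854 − 168.196·-2301.380358) / 4694.683232 = 1.414061
y = (-129.496·-2301.380358 − -2488.939774·-145.596) / 4694.683232 = -13.709152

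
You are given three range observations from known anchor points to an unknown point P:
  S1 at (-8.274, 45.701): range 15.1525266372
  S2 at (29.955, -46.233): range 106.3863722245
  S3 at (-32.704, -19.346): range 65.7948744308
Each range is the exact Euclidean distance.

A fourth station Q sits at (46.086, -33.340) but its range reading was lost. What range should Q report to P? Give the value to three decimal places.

105.327

eq1: (x + 8.274)² + (y − 45.701)² = 15.1525266372²
eq2: (x − 29.955)² + (y + 46.233)² = 106.3863722245²
eq3: (x + 32.704)² + (y + 19.346)² = 65.7948744308²
eq3−eq2, eq3−eq1 (x²,y² cancel):
  125.318·x − 53.774·y = -5398.121712
  48.860·x + 130.094·y = 4812.587583
det = 125.318·130.094 − -53.774·48.860 = 18930.517532
x = (-5398.121712·130.094 − -53.774·4812.587583) / 18930.517532 = -23.426257
y = (125.318·4812.587583 − -5398.121712·48.860) / 18930.517532 = 45.791462
|P − Q| = √((-23.426257 − 46.086)² + (45.791462 − -33.340)²) = 105.326835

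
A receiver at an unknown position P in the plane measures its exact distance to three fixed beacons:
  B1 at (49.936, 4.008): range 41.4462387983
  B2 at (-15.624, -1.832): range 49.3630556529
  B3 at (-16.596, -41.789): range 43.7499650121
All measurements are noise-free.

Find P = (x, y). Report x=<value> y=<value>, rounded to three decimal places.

x=25.351 y=-29.359

eq1: (x − 49.936)² + (y − 4.008)² = 41.4462387983²
eq2: (x + 15.624)² + (y + 1.832)² = 49.3630556529²
eq3: (x + 16.596)² + (y + 41.789)² = 43.7499650121²
eq1−eq2, eq1−eq3 (x²,y² cancel):
  -131.120·x − 11.680·y = -2981.123113
  -133.064·x − 91.594·y = -684.189151
det = -131.120·-91.594 − -11.680·-133.064 = 10455.617760
x = (-2981.123113·-91.594 − -11.680·-684.189151) / 10455.617760 = 25.351124
y = (-131.120·-684.189151 − -2981.123113·-133.064) / 10455.617760 = -29.359268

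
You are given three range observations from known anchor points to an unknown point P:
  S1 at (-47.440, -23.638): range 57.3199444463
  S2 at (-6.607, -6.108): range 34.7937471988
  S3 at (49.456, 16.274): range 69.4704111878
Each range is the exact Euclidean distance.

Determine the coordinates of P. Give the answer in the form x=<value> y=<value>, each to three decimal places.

x=-19.288 y=26.292

eq1: (x + 47.440)² + (y + 23.638)² = 57.3199444463²
eq2: (x + 6.607)² + (y + 6.108)² = 34.7937471988²
eq3: (x − 49.456)² + (y − 16.274)² = 69.4704111878²
eq3−eq2, eq3−eq1 (x²,y² cancel):
  -112.126·x − 44.764·y = 985.754287
  -193.792·x − 79.824·y = 1639.131631
det = -112.126·-79.824 − -44.764·-193.792 = 275.440736
x = (985.754287·-79.824 − -44.764·1639.131631) / 275.440736 = -19.288221
y = (-112.126·1639.131631 − 985.754287·-193.792) / 275.440736 = 26.292486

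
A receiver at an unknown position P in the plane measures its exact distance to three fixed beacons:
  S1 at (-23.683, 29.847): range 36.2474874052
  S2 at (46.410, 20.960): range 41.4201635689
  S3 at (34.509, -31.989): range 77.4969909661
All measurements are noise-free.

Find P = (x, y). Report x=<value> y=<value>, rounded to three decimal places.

x=10.566 y=41.717

eq1: (x + 23.683)² + (y − 29.847)² = 36.2474874052²
eq2: (x − 46.410)² + (y − 20.960)² = 41.4201635689²
eq3: (x − 34.509)² + (y + 31.989)² = 77.4969909661²
eq1−eq3, eq1−eq2 (x²,y² cancel):
  116.384·x − 123.672·y = -3929.463962
  140.186·x − 17.774·y = 739.732195
det = 116.384·-17.774 − -123.672·140.186 = 15268.473776
x = (-3929.463962·-17.774 − -123.672·739.732195) / 15268.473776 = 10.565984
y = (116.384·739.732195 − -3929.463962·140.186) / 15268.473776 = 41.716601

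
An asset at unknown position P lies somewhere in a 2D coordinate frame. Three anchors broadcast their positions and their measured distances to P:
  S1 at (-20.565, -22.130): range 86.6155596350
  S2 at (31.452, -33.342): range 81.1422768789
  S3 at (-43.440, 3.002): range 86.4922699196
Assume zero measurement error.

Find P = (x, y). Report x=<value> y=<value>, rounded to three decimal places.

eq1: (x + 20.565)² + (y + 22.130)² = 86.6155596350²
eq2: (x − 31.452)² + (y + 33.342)² = 81.1422768789²
eq3: (x + 43.440)² + (y − 3.002)² = 86.4922699196²
eq3−eq1, eq3−eq2 (x²,y² cancel):
  45.750·x − 50.264·y = -1004.731894
  149.784·x − 72.688·y = 1101.715323
det = 45.750·-72.688 − -50.264·149.784 = 4203.266976
x = (-1004.731894·-72.688 − -50.264·1101.715323) / 4203.266976 = 30.549706
y = (45.750·1101.715323 − -1004.731894·149.784) / 4203.266976 = 47.795260

x=30.550 y=47.795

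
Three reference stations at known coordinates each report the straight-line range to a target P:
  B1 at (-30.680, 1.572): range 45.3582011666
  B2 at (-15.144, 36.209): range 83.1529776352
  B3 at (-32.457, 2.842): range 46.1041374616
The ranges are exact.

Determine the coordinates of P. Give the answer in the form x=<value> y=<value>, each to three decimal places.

x=-43.847 y=-41.833

eq1: (x + 30.680)² + (y − 1.572)² = 45.3582011666²
eq2: (x + 15.144)² + (y − 36.209)² = 83.1529776352²
eq3: (x + 32.457)² + (y − 2.842)² = 46.1041374616²
eq2−eq3, eq2−eq1 (x²,y² cancel):
  -34.626·x − 66.734·y = 4309.927595
  -31.072·x − 69.274·y = 4260.352444
det = -34.626·-69.274 − -66.734·-31.072 = 325.122676
x = (4309.927595·-69.274 − -66.734·4260.352444) / 325.122676 = -43.846724
y = (-34.626·4260.352444 − 4309.927595·-31.072) / 325.122676 = -41.833113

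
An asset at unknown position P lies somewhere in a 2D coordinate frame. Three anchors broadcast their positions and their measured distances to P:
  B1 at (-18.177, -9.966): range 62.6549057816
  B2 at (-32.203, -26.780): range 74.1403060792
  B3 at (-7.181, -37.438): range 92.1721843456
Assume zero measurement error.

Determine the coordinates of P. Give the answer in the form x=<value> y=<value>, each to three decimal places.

x=-46.348 y=45.998

eq1: (x + 18.177)² + (y + 9.966)² = 62.6549057816²
eq2: (x + 32.203)² + (y + 26.780)² = 74.1403060792²
eq3: (x + 7.181)² + (y + 37.438)² = 92.1721843456²
eq1−eq3, eq1−eq2 (x²,y² cancel):
  21.992·x − 54.944·y = -3546.628229
  -28.052·x − 33.628·y = -246.670643
det = 21.992·-33.628 − -54.944·-28.052 = -2280.836064
x = (-3546.628229·-33.628 − -54.944·-246.670643) / -2280.836064 = -46.348330
y = (21.992·-246.670643 − -3546.628229·-28.052) / -2280.836064 = 45.998394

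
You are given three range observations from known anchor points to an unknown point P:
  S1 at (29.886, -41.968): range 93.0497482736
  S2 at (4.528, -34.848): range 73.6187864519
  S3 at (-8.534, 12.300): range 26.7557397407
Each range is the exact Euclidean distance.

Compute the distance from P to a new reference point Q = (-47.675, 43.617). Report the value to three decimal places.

23.896

eq1: (x − 29.886)² + (y + 41.968)² = 93.0497482736²
eq2: (x − 4.528)² + (y + 34.848)² = 73.6187864519²
eq3: (x + 8.534)² + (y − 12.300)² = 26.7557397407²
eq1−eq2, eq1−eq3 (x²,y² cancel):
  -50.716·x + 14.240·y = 1818.929803
  -76.840·x + 108.536·y = 5512.019181
det = -50.716·108.536 − 14.240·-76.840 = -4410.310176
x = (1818.929803·108.536 − 14.240·5512.019181) / -4410.310176 = -26.965952
y = (-50.716·5512.019181 − 1818.929803·-76.840) / -4410.310176 = 31.694142
|P − Q| = √((-26.965952 − -47.675)² + (31.694142 − 43.617)²) = 23.896008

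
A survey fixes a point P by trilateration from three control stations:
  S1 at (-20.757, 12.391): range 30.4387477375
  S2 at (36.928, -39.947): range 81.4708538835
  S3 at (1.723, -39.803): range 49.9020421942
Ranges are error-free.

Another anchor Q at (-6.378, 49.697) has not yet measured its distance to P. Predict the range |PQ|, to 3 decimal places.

eq1: (x + 20.757)² + (y − 12.391)² = 30.4387477375²
eq2: (x − 36.928)² + (y + 39.947)² = 81.4708538835²
eq3: (x − 1.723)² + (y + 39.803)² = 49.9020421942²
eq1−eq2, eq1−eq3 (x²,y² cancel):
  115.370·x − 104.676·y = -3335.932606
  44.960·x − 104.388·y = -560.838843
det = 115.370·-104.388 − -104.676·44.960 = -7337.010600
x = (-3335.932606·-104.388 − -104.676·-560.838843) / -7337.010600 = -39.460890
y = (115.370·-560.838843 − -3335.932606·44.960) / -7337.010600 = -11.623201
|P − Q| = √((-39.460890 − -6.378)² + (-11.623201 − 49.697)²) = 69.675280

69.675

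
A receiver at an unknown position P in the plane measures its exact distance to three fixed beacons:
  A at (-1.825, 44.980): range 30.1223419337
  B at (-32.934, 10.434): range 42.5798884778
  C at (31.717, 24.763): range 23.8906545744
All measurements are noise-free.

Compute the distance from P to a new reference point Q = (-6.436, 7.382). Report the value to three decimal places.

eq1: (x + 1.825)² + (y − 44.980)² = 30.1223419337²
eq2: (x + 32.934)² + (y − 10.434)² = 42.5798884778²
eq3: (x − 31.717)² + (y − 24.763)² = 23.8906545744²
eq2−eq1, eq2−eq3 (x²,y² cancel):
  62.218·x + 69.092·y = 1738.705732
  129.302·x + 28.658·y = 1667.941073
det = 62.218·28.658 − 69.092·129.302 = -7150.690340
x = (1738.705732·28.658 − 69.092·1667.941073) / -7150.690340 = 9.147866
y = (62.218·1667.941073 − 1738.705732·129.302) / -7150.690340 = 16.927341
|P − Q| = √((9.147866 − -6.436)² + (16.927341 − 7.382)²) = 18.274857

18.275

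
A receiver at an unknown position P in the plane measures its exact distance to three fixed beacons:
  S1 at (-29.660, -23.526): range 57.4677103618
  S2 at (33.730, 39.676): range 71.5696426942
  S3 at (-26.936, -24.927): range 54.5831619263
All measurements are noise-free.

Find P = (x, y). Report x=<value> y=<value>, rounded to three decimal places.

eq1: (x + 29.660)² + (y + 23.526)² = 57.4677103618²
eq2: (x − 33.730)² + (y − 39.676)² = 71.5696426942²
eq3: (x + 26.936)² + (y + 24.927)² = 54.5831619263²
eq3−eq1, eq3−eq2 (x²,y² cancel):
  -5.448·x + 2.802·y = -236.931317
  121.332·x + 129.206·y = -777.897738
det = -5.448·129.206 − 2.802·121.332 = -1043.886552
x = (-236.931317·129.206 − 2.802·-777.897738) / -1043.886552 = 27.237901
y = (-5.448·-777.897738 − -236.931317·121.332) / -1043.886552 = -31.598585

x=27.238 y=-31.599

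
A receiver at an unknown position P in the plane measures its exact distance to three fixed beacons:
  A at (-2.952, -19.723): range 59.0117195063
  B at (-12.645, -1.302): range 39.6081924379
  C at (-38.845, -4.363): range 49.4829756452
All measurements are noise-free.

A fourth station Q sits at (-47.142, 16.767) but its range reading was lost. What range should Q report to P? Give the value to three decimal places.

39.719

eq1: (x + 2.952)² + (y + 19.723)² = 59.0117195063²
eq2: (x + 12.645)² + (y + 1.302)² = 39.6081924379²
eq3: (x + 38.845)² + (y + 4.363)² = 49.4829756452²
eq3−eq2, eq3−eq1 (x²,y² cancel):
  52.400·x + 6.122·y = -486.622594
  71.786·x − 30.720·y = -2164.076921
det = 52.400·-30.720 − 6.122·71.786 = -2049.201892
x = (-486.622594·-30.720 − 6.122·-2164.076921) / -2049.201892 = -13.760247
y = (52.400·-2164.076921 − -486.622594·71.786) / -2049.201892 = 38.290488
|P − Q| = √((-13.760247 − -47.142)² + (38.290488 − 16.767)²) = 39.719038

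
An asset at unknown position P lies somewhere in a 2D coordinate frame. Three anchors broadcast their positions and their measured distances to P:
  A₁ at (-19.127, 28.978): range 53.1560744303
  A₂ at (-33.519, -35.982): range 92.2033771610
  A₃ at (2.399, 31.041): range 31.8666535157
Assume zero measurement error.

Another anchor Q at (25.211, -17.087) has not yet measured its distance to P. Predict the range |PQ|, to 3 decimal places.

44.779

eq1: (x + 19.127)² + (y − 28.978)² = 53.1560744303²
eq2: (x + 33.519)² + (y + 35.982)² = 92.2033771610²
eq3: (x − 2.399)² + (y − 31.041)² = 31.8666535157²
eq1−eq2, eq1−eq3 (x²,y² cancel):
  -28.784·x − 129.920·y = -4463.233439
  43.052·x + 4.126·y = 1573.816912
det = -28.784·4.126 − -129.920·43.052 = 5474.553056
x = (-4463.233439·4.126 − -129.920·1573.816912) / 5474.553056 = 33.985421
y = (-28.784·1573.816912 − -4463.233439·43.052) / 5474.553056 = 26.824177
|P − Q| = √((33.985421 − 25.211)² + (26.824177 − -17.087)²) = 44.779258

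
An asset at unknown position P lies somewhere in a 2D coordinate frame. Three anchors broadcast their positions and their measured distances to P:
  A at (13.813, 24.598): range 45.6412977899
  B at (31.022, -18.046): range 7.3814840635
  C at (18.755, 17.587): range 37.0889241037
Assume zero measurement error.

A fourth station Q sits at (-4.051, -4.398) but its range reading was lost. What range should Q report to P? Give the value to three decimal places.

eq1: (x − 13.813)² + (y − 24.598)² = 45.6412977899²
eq2: (x − 31.022)² + (y + 18.046)² = 7.3814840635²
eq3: (x − 18.755)² + (y − 17.587)² = 37.0889241037²
eq2−eq1, eq2−eq3 (x²,y² cancel):
  -34.418·x + 85.288·y = -2520.803784
  -24.534·x + 71.266·y = -1948.071990
det = -34.418·71.266 − 85.288·-24.534 = -360.377396
x = (-2520.803784·71.266 − 85.288·-1948.071990) / -360.377396 = 37.461946
y = (-34.418·-1948.071990 − -2520.803784·-24.534) / -360.377396 = -14.438591
|P − Q| = √((37.461946 − -4.051)² + (-14.438591 − -4.398)²) = 42.709930

42.710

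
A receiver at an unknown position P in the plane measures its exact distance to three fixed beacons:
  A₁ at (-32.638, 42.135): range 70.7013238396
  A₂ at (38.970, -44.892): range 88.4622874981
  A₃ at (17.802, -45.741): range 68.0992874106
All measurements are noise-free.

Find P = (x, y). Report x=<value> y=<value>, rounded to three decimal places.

eq1: (x + 32.638)² + (y − 42.135)² = 70.7013238396²
eq2: (x − 38.970)² + (y + 44.892)² = 88.4622874981²
eq3: (x − 17.802)² + (y + 45.741)² = 68.0992874106²
eq2−eq3, eq2−eq1 (x²,y² cancel):
  -42.336·x − 1.698·y = 2063.261085
  -143.216·x + 174.054·y = 2133.543822
det = -42.336·174.054 − -1.698·-143.216 = -7611.930912
x = (2063.261085·174.054 − -1.698·2133.543822) / -7611.930912 = -47.654348
y = (-42.336·2133.543822 − 2063.261085·-143.216) / -7611.930912 = -26.953251

x=-47.654 y=-26.953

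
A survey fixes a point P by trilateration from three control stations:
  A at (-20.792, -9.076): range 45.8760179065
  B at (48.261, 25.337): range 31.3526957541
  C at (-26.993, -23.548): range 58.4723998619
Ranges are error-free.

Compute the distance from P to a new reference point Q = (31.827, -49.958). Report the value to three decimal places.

eq1: (x + 20.792)² + (y + 9.076)² = 45.8760179065²
eq2: (x − 48.261)² + (y − 25.337)² = 31.3526957541²
eq3: (x + 26.993)² + (y + 23.548)² = 58.4723998619²
eq3−eq1, eq3−eq2 (x²,y² cancel):
  12.402·x + 28.944·y = 545.963214
  150.508·x + 97.770·y = 4123.987352
det = 12.402·97.770 − 28.944·150.508 = -3143.760012
x = (545.963214·97.770 − 28.944·4123.987352) / -3143.760012 = 20.989473
y = (12.402·4123.987352 − 545.963214·150.508) / -3143.760012 = 9.869119
|P − Q| = √((20.989473 − 31.827)² + (9.869119 − -49.958)²) = 60.800790

60.801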